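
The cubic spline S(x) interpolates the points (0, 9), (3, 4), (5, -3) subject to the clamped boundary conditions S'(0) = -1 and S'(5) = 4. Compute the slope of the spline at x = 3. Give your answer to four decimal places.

-5.1500

Let M_i = S''(x_i). Step sizes h_i = 3, 2; slopes of the chords Δ_i = (y_(i+1) - y_i)/h_i = -5/3, -7/2.
  3·M_0 + 10·M_1 + 2·M_2 = 6(Δ_1 - Δ_0) = -11
Clamped end conditions give two more equations: 2h_0·M_0 + h_0·M_1 = 6(Δ_0 - S'(0)) = -4 and h_1·M_1 + 2h_1·M_2 = 6(S'(5) - Δ_1) = 45.
Hence M_0 = 43/30, M_1 = -21/5, M_2 = 267/20.
On [3, 5], S'(x) = b_1 + 2c_1·(x - 3) + 3d_1·(x - 3)² with b_1 = Δ_1 - h_1(2M_1 + M_2)/6 = -103/20, c_1 = M_1/2 = -21/10, d_1 = (M_2 - M_1)/(6h_1) = 117/80. So S'(3) = -103/20.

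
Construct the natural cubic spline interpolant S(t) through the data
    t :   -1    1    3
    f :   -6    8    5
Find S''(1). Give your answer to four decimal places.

Write M_i for S''(x_i). With h_i = 2, 2 and divided differences Δ_i = 7, -3/2, the continuity of S' gives the tridiagonal system
  2·M_0 + 8·M_1 + 2·M_2 = 6(Δ_1 - Δ_0) = -51
Natural end conditions: M_0 = M_2 = 0.
Solving the tridiagonal system: M_0 = 0, M_1 = -51/8, M_2 = 0.

-6.3750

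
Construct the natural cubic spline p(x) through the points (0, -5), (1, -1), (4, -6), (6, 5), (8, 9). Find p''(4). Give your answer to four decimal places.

Let m_i = p''(x_i). Step sizes h_i = 1, 3, 2, 2; slopes of the chords Δ_i = (y_(i+1) - y_i)/h_i = 4, -5/3, 11/2, 2.
  1·m_0 + 8·m_1 + 3·m_2 = 6(Δ_1 - Δ_0) = -34
  3·m_1 + 10·m_2 + 2·m_3 = 6(Δ_2 - Δ_1) = 43
  2·m_2 + 8·m_3 + 2·m_4 = 6(Δ_3 - Δ_2) = -21
Natural end conditions: m_0 = m_4 = 0.
Forward elimination and back-substitution give m_0 = 0, m_1 = -1871/268, m_2 = 488/67, m_3 = -2383/536, m_4 = 0.

7.2836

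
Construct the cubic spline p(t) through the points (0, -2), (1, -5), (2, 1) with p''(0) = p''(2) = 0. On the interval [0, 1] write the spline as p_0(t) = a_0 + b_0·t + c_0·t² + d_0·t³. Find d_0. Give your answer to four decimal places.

2.2500

Let M_i = p''(x_i). Step sizes h_i = 1, 1; slopes of the chords Δ_i = (y_(i+1) - y_i)/h_i = -3, 6.
  1·M_0 + 4·M_1 + 1·M_2 = 6(Δ_1 - Δ_0) = 54
Natural end conditions: M_0 = M_2 = 0.
Solving: M_0 = 0, M_1 = 27/2, M_2 = 0.
On [0, 1], with p_0(t) = a_0 + b_0·t + c_0·t² + d_0·t³: c_0 = M_0/2 = 0, d_0 = (M_1 - M_0)/(6h_0) = 9/4, b_0 = Δ_0 - h_0(2M_0 + M_1)/6 = -21/4.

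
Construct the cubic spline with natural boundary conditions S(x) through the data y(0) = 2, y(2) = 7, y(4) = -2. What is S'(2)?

Write M_i for S''(x_i). With h_i = 2, 2 and divided differences Δ_i = 5/2, -9/2, the continuity of S' gives the tridiagonal system
  2·M_0 + 8·M_1 + 2·M_2 = 6(Δ_1 - Δ_0) = -42
Natural end conditions: M_0 = M_2 = 0.
Solving the tridiagonal system: M_0 = 0, M_1 = -21/4, M_2 = 0.
On [2, 4], S'(x) = b_1 + 2c_1·(x - 2) + 3d_1·(x - 2)² with b_1 = Δ_1 - h_1(2M_1 + M_2)/6 = -1, c_1 = M_1/2 = -21/8, d_1 = (M_2 - M_1)/(6h_1) = 7/16. So S'(2) = -1.

-1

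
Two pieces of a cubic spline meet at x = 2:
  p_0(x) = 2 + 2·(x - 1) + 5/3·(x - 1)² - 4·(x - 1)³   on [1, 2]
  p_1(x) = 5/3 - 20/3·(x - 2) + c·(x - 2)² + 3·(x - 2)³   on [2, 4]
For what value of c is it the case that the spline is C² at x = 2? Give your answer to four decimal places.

p_0''(x) = 10/3 - 24·(x - 1), so p_0''(2) = -62/3. On the right, p_1''(2) = 2c, so c = -31/3.

-10.3333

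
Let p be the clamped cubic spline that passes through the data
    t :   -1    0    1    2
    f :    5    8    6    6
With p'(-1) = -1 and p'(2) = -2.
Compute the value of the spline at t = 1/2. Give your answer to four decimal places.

7.3333

With m_i denoting the second derivative at x_i, h_i = 1, 1, 1, and Δ_i = (y_(i+1) − y_i)/h_i = 3, -2, 0:
  1·m_0 + 4·m_1 + 1·m_2 = 6(Δ_1 - Δ_0) = -30
  1·m_1 + 4·m_2 + 1·m_3 = 6(Δ_2 - Δ_1) = 12
Clamped end conditions give two more equations: 2h_0·m_0 + h_0·m_1 = 6(Δ_0 - p'(-1)) = 24 and h_2·m_2 + 2h_2·m_3 = 6(p'(2) - Δ_2) = -12.
Solving: m_0 = 58/3, m_1 = -44/3, m_2 = 28/3, m_3 = -32/3.
On [0, 1], p(t) = 8 + 4/3·t - 22/3·t² + 4·t³.
With t = 1/2: p(1/2) = 22/3.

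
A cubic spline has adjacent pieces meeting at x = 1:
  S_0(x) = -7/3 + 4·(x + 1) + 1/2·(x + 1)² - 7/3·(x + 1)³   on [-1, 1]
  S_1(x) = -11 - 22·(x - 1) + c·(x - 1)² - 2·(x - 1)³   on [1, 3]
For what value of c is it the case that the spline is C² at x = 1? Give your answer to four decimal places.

S_0''(x) = 1 - 14·(x + 1), so S_0''(1) = -27. On the right, S_1''(1) = 2c, so c = -27/2.

-13.5000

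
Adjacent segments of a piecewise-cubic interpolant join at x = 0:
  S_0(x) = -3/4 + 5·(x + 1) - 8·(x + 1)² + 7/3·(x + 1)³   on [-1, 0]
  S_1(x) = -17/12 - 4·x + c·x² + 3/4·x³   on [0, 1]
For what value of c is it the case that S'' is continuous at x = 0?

-1

S_0''(x) = -16 + 14·(x + 1), so S_0''(0) = -2. On the right, S_1''(0) = 2c, so c = -1.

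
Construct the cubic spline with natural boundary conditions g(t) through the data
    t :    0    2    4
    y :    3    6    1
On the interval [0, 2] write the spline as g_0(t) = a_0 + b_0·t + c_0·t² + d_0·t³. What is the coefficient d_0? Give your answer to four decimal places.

Write σ_i for g''(x_i). With h_i = 2, 2 and divided differences Δ_i = 3/2, -5/2, the continuity of g' gives the tridiagonal system
  2·σ_0 + 8·σ_1 + 2·σ_2 = 6(Δ_1 - Δ_0) = -24
Natural end conditions: σ_0 = σ_2 = 0.
Solving the tridiagonal system: σ_0 = 0, σ_1 = -3, σ_2 = 0.
On [0, 2], with g_0(t) = a_0 + b_0·t + c_0·t² + d_0·t³: c_0 = σ_0/2 = 0, d_0 = (σ_1 - σ_0)/(6h_0) = -1/4, b_0 = Δ_0 - h_0(2σ_0 + σ_1)/6 = 5/2.

-0.2500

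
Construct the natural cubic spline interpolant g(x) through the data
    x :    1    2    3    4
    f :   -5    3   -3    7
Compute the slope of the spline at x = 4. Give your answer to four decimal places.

Put m_i = g'' at the i-th knot. Here h = (1, 1, 1) and Δ = (8, -6, 10), so the interior equations h_(i-1)·m_(i-1) + 2(h_(i-1)+h_i)·m_i + h_i·m_(i+1) = 6(Δ_i − Δ_(i-1)) read
  1·m_0 + 4·m_1 + 1·m_2 = 6(Δ_1 - Δ_0) = -84
  1·m_1 + 4·m_2 + 1·m_3 = 6(Δ_2 - Δ_1) = 96
Natural end conditions: m_0 = m_3 = 0.
Solving: m_0 = 0, m_1 = -144/5, m_2 = 156/5, m_3 = 0.
On [3, 4], g'(x) = b_2 + 2c_2·(x - 3) + 3d_2·(x - 3)² with b_2 = Δ_2 - h_2(2m_2 + m_3)/6 = -2/5, c_2 = m_2/2 = 78/5, d_2 = (m_3 - m_2)/(6h_2) = -26/5. So g'(4) = 76/5.

15.2000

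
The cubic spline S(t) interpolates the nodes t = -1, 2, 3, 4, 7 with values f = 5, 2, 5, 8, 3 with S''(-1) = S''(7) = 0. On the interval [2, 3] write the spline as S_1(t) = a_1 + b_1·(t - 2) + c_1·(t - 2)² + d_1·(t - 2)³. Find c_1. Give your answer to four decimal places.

Let M_i = S''(x_i). Step sizes h_i = 3, 1, 1, 3; slopes of the chords Δ_i = (y_(i+1) - y_i)/h_i = -1, 3, 3, -5/3.
  3·M_0 + 8·M_1 + 1·M_2 = 6(Δ_1 - Δ_0) = 24
  1·M_1 + 4·M_2 + 1·M_3 = 6(Δ_2 - Δ_1) = 0
  1·M_2 + 8·M_3 + 3·M_4 = 6(Δ_3 - Δ_2) = -28
Natural end conditions: M_0 = M_4 = 0.
Solving the tridiagonal system: M_0 = 0, M_1 = 179/60, M_2 = 2/15, M_3 = -211/60, M_4 = 0.
On [2, 3], with S_1(t) = a_1 + b_1·(t - 2) + c_1·(t - 2)² + d_1·(t - 2)³: c_1 = M_1/2 = 179/120, d_1 = (M_2 - M_1)/(6h_1) = -19/40, b_1 = Δ_1 - h_1(2M_1 + M_2)/6 = 119/60.

1.4917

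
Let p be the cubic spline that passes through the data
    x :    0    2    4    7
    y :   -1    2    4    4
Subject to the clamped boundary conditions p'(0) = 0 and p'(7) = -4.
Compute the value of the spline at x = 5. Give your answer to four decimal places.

5.4354

Let M_i = p''(x_i). Step sizes h_i = 2, 2, 3; slopes of the chords Δ_i = (y_(i+1) - y_i)/h_i = 3/2, 1, 0.
  2·M_0 + 8·M_1 + 2·M_2 = 6(Δ_1 - Δ_0) = -3
  2·M_1 + 10·M_2 + 3·M_3 = 6(Δ_2 - Δ_1) = -6
Clamped end conditions give two more equations: 2h_0·M_0 + h_0·M_1 = 6(Δ_0 - p'(0)) = 9 and h_2·M_2 + 2h_2·M_3 = 6(p'(7) - Δ_2) = -24.
Forward elimination and back-substitution give M_0 = 217/74, M_1 = -101/74, M_2 = 38/37, M_3 = -167/37.
On [4, 7], p(x) = 4 + 91/74·(x - 4) + 19/37·(x - 4)² - 205/666·(x - 4)³.
With (x - 4) = 1: p(5) = 1810/333.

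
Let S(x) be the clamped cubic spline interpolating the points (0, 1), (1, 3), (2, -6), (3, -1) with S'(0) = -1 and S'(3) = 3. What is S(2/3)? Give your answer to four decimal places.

3.0494

Let σ_i = S''(x_i). Step sizes h_i = 1, 1, 1; slopes of the chords Δ_i = (y_(i+1) - y_i)/h_i = 2, -9, 5.
  1·σ_0 + 4·σ_1 + 1·σ_2 = 6(Δ_1 - Δ_0) = -66
  1·σ_1 + 4·σ_2 + 1·σ_3 = 6(Δ_2 - Δ_1) = 84
Clamped end conditions give two more equations: 2h_0·σ_0 + h_0·σ_1 = 6(Δ_0 - S'(0)) = 18 and h_2·σ_2 + 2h_2·σ_3 = 6(S'(3) - Δ_2) = -12.
Solving: σ_0 = 74/3, σ_1 = -94/3, σ_2 = 104/3, σ_3 = -70/3.
On [0, 1], S(x) = 1 - 1·x + 37/3·x² - 28/3·x³.
With x = 2/3: S(2/3) = 247/81.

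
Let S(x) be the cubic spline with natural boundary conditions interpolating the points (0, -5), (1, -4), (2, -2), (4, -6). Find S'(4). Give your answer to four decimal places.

-3.4783

Write M_i for S''(x_i). With h_i = 1, 1, 2 and divided differences Δ_i = 1, 2, -2, the continuity of S' gives the tridiagonal system
  1·M_0 + 4·M_1 + 1·M_2 = 6(Δ_1 - Δ_0) = 6
  1·M_1 + 6·M_2 + 2·M_3 = 6(Δ_2 - Δ_1) = -24
Natural end conditions: M_0 = M_3 = 0.
Solving the tridiagonal system: M_0 = 0, M_1 = 60/23, M_2 = -102/23, M_3 = 0.
On [2, 4], S'(x) = b_2 + 2c_2·(x - 2) + 3d_2·(x - 2)² with b_2 = Δ_2 - h_2(2M_2 + M_3)/6 = 22/23, c_2 = M_2/2 = -51/23, d_2 = (M_3 - M_2)/(6h_2) = 17/46. So S'(4) = -80/23.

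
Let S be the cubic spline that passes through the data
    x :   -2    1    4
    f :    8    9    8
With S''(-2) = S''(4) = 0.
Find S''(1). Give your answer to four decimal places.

Write M_i for S''(x_i). With h_i = 3, 3 and divided differences Δ_i = 1/3, -1/3, the continuity of S' gives the tridiagonal system
  3·M_0 + 12·M_1 + 3·M_2 = 6(Δ_1 - Δ_0) = -4
Natural end conditions: M_0 = M_2 = 0.
Forward elimination and back-substitution give M_0 = 0, M_1 = -1/3, M_2 = 0.

-0.3333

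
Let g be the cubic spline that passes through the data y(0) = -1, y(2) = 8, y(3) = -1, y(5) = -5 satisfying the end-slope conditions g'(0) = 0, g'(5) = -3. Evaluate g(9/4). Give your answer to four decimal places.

6.4092

Let M_i = g''(x_i). Step sizes h_i = 2, 1, 2; slopes of the chords Δ_i = (y_(i+1) - y_i)/h_i = 9/2, -9, -2.
  2·M_0 + 6·M_1 + 1·M_2 = 6(Δ_1 - Δ_0) = -81
  1·M_1 + 6·M_2 + 2·M_3 = 6(Δ_2 - Δ_1) = 42
Clamped end conditions give two more equations: 2h_0·M_0 + h_0·M_1 = 6(Δ_0 - g'(0)) = 27 and h_2·M_2 + 2h_2·M_3 = 6(g'(5) - Δ_2) = -6.
Solving the tridiagonal system: M_0 = 561/32, M_1 = -345/16, M_2 = 213/16, M_3 = -261/32.
On [2, 3], g(x) = 8 - 129/32·(x - 2) - 345/32·(x - 2)² + 93/16·(x - 2)³.
With (x - 2) = 1/4: g(9/4) = 6563/1024.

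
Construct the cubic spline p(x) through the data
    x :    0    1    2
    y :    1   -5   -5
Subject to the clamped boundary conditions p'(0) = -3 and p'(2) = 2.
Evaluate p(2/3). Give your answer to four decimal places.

-3.0370

Let M_i = p''(x_i). Step sizes h_i = 1, 1; slopes of the chords Δ_i = (y_(i+1) - y_i)/h_i = -6, 0.
  1·M_0 + 4·M_1 + 1·M_2 = 6(Δ_1 - Δ_0) = 36
Clamped end conditions give two more equations: 2h_0·M_0 + h_0·M_1 = 6(Δ_0 - p'(0)) = -18 and h_1·M_1 + 2h_1·M_2 = 6(p'(2) - Δ_1) = 12.
Hence M_0 = -31/2, M_1 = 13, M_2 = -1/2.
On [0, 1], p(x) = 1 - 3·x - 31/4·x² + 19/4·x³.
With x = 2/3: p(2/3) = -82/27.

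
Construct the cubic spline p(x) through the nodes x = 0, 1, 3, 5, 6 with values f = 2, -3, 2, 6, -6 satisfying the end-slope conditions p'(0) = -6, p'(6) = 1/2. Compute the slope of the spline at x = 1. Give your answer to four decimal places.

-2.9508

Let σ_i = p''(x_i). Step sizes h_i = 1, 2, 2, 1; slopes of the chords Δ_i = (y_(i+1) - y_i)/h_i = -5, 5/2, 2, -12.
  1·σ_0 + 6·σ_1 + 2·σ_2 = 6(Δ_1 - Δ_0) = 45
  2·σ_1 + 8·σ_2 + 2·σ_3 = 6(Δ_2 - Δ_1) = -3
  2·σ_2 + 6·σ_3 + 1·σ_4 = 6(Δ_3 - Δ_2) = -84
Clamped end conditions give two more equations: 2h_0·σ_0 + h_0·σ_1 = 6(Δ_0 - p'(0)) = 6 and h_3·σ_3 + 2h_3·σ_4 = 6(p'(6) - Δ_3) = 75.
Hence σ_0 = -13/132, σ_1 = 409/66, σ_2 = 95/24, σ_3 = -1553/66, σ_4 = 6503/132.
On [1, 3], p'(x) = b_1 + 2c_1·(x - 1) + 3d_1·(x - 1)² with b_1 = Δ_1 - h_1(2σ_1 + σ_2)/6 = -779/264, c_1 = σ_1/2 = 409/132, d_1 = (σ_2 - σ_1)/(6h_1) = -197/1056. So p'(1) = -779/264.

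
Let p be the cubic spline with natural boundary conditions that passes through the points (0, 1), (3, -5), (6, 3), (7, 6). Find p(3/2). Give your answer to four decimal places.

Let M_i = p''(x_i). Step sizes h_i = 3, 3, 1; slopes of the chords Δ_i = (y_(i+1) - y_i)/h_i = -2, 8/3, 3.
  3·M_0 + 12·M_1 + 3·M_2 = 6(Δ_1 - Δ_0) = 28
  3·M_1 + 8·M_2 + 1·M_3 = 6(Δ_2 - Δ_1) = 2
Natural end conditions: M_0 = M_3 = 0.
Solving the tridiagonal system: M_0 = 0, M_1 = 218/87, M_2 = -20/29, M_3 = 0.
On [0, 3], p(x) = 1 - 283/87·x + 0·x² + 109/783·x³.
With x = 3/2: p(3/2) = -791/232.

-3.4095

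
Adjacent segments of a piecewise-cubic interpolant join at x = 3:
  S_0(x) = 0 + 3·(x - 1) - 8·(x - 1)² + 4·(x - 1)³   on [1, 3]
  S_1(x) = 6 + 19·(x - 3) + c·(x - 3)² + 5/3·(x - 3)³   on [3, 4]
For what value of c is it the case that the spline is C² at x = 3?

S_0''(x) = -16 + 24·(x - 1), so S_0''(3) = 32. On the right, S_1''(3) = 2c, so c = 16.

16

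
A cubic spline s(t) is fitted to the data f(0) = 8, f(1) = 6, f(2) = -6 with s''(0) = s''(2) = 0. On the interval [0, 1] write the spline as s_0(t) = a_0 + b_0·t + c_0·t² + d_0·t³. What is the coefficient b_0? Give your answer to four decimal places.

With m_i denoting the second derivative at x_i, h_i = 1, 1, and Δ_i = (y_(i+1) − y_i)/h_i = -2, -12:
  1·m_0 + 4·m_1 + 1·m_2 = 6(Δ_1 - Δ_0) = -60
Natural end conditions: m_0 = m_2 = 0.
Solving: m_0 = 0, m_1 = -15, m_2 = 0.
On [0, 1], with s_0(t) = a_0 + b_0·t + c_0·t² + d_0·t³: c_0 = m_0/2 = 0, d_0 = (m_1 - m_0)/(6h_0) = -5/2, b_0 = Δ_0 - h_0(2m_0 + m_1)/6 = 1/2.

0.5000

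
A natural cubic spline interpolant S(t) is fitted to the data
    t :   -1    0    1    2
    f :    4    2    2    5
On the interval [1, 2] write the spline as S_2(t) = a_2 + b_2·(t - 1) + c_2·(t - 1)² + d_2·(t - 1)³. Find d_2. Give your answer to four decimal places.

-0.6667

Put M_i = S'' at the i-th knot. Here h = (1, 1, 1) and Δ = (-2, 0, 3), so the interior equations h_(i-1)·M_(i-1) + 2(h_(i-1)+h_i)·M_i + h_i·M_(i+1) = 6(Δ_i − Δ_(i-1)) read
  1·M_0 + 4·M_1 + 1·M_2 = 6(Δ_1 - Δ_0) = 12
  1·M_1 + 4·M_2 + 1·M_3 = 6(Δ_2 - Δ_1) = 18
Natural end conditions: M_0 = M_3 = 0.
Solving the tridiagonal system: M_0 = 0, M_1 = 2, M_2 = 4, M_3 = 0.
On [1, 2], with S_2(t) = a_2 + b_2·(t - 1) + c_2·(t - 1)² + d_2·(t - 1)³: c_2 = M_2/2 = 2, d_2 = (M_3 - M_2)/(6h_2) = -2/3, b_2 = Δ_2 - h_2(2M_2 + M_3)/6 = 5/3.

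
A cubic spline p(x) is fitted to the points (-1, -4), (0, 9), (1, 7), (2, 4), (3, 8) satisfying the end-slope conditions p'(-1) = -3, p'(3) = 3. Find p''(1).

6

Let M_i = p''(x_i). Step sizes h_i = 1, 1, 1, 1; slopes of the chords Δ_i = (y_(i+1) - y_i)/h_i = 13, -2, -3, 4.
  1·M_0 + 4·M_1 + 1·M_2 = 6(Δ_1 - Δ_0) = -90
  1·M_1 + 4·M_2 + 1·M_3 = 6(Δ_2 - Δ_1) = -6
  1·M_2 + 4·M_3 + 1·M_4 = 6(Δ_3 - Δ_2) = 42
Clamped end conditions give two more equations: 2h_0·M_0 + h_0·M_1 = 6(Δ_0 - p'(-1)) = 96 and h_3·M_3 + 2h_3·M_4 = 6(p'(3) - Δ_3) = -6.
Solving: M_0 = 480/7, M_1 = -288/7, M_2 = 6, M_3 = 78/7, M_4 = -60/7.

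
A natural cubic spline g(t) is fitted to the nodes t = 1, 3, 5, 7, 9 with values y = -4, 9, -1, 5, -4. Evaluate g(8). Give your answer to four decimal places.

2.5893

With M_i denoting the second derivative at x_i, h_i = 2, 2, 2, 2, and Δ_i = (y_(i+1) − y_i)/h_i = 13/2, -5, 3, -9/2:
  2·M_0 + 8·M_1 + 2·M_2 = 6(Δ_1 - Δ_0) = -69
  2·M_1 + 8·M_2 + 2·M_3 = 6(Δ_2 - Δ_1) = 48
  2·M_2 + 8·M_3 + 2·M_4 = 6(Δ_3 - Δ_2) = -45
Natural end conditions: M_0 = M_4 = 0.
Solving: M_0 = 0, M_1 = -159/14, M_2 = 153/14, M_3 = -117/14, M_4 = 0.
On [7, 9], g(t) = 5 + 15/14·(t - 7) - 117/28·(t - 7)² + 39/56·(t - 7)³.
With (t - 7) = 1: g(8) = 145/56.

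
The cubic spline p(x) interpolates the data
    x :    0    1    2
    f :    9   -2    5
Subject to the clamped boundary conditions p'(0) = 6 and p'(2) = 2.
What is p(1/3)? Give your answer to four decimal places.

7.4074

Write M_i for p''(x_i). With h_i = 1, 1 and divided differences Δ_i = -11, 7, the continuity of p' gives the tridiagonal system
  1·M_0 + 4·M_1 + 1·M_2 = 6(Δ_1 - Δ_0) = 108
Clamped end conditions give two more equations: 2h_0·M_0 + h_0·M_1 = 6(Δ_0 - p'(0)) = -102 and h_1·M_1 + 2h_1·M_2 = 6(p'(2) - Δ_1) = -30.
Hence M_0 = -80, M_1 = 58, M_2 = -44.
On [0, 1], p(x) = 9 + 6·x - 40·x² + 23·x³.
With x = 1/3: p(1/3) = 200/27.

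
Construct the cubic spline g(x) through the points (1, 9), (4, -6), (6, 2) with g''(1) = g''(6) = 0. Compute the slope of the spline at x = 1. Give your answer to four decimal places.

-7.7000

Put M_i = g'' at the i-th knot. Here h = (3, 2) and Δ = (-5, 4), so the interior equations h_(i-1)·M_(i-1) + 2(h_(i-1)+h_i)·M_i + h_i·M_(i+1) = 6(Δ_i − Δ_(i-1)) read
  3·M_0 + 10·M_1 + 2·M_2 = 6(Δ_1 - Δ_0) = 54
Natural end conditions: M_0 = M_2 = 0.
Solving: M_0 = 0, M_1 = 27/5, M_2 = 0.
On [1, 4], g'(x) = b_0 + 2c_0·(x - 1) + 3d_0·(x - 1)² with b_0 = Δ_0 - h_0(2M_0 + M_1)/6 = -77/10, c_0 = M_0/2 = 0, d_0 = (M_1 - M_0)/(6h_0) = 3/10. So g'(1) = -77/10.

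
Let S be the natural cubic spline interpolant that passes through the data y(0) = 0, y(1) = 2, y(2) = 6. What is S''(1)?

Let m_i = S''(x_i). Step sizes h_i = 1, 1; slopes of the chords Δ_i = (y_(i+1) - y_i)/h_i = 2, 4.
  1·m_0 + 4·m_1 + 1·m_2 = 6(Δ_1 - Δ_0) = 12
Natural end conditions: m_0 = m_2 = 0.
Hence m_0 = 0, m_1 = 3, m_2 = 0.

3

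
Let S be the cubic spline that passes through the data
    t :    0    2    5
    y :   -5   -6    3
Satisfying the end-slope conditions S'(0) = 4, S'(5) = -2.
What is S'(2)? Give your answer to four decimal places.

0.5500

Put M_i = S'' at the i-th knot. Here h = (2, 3) and Δ = (-1/2, 3), so the interior equations h_(i-1)·M_(i-1) + 2(h_(i-1)+h_i)·M_i + h_i·M_(i+1) = 6(Δ_i − Δ_(i-1)) read
  2·M_0 + 10·M_1 + 3·M_2 = 6(Δ_1 - Δ_0) = 21
Clamped end conditions give two more equations: 2h_0·M_0 + h_0·M_1 = 6(Δ_0 - S'(0)) = -27 and h_1·M_1 + 2h_1·M_2 = 6(S'(5) - Δ_1) = -30.
Solving the tridiagonal system: M_0 = -201/20, M_1 = 33/5, M_2 = -83/10.
On [2, 5], S'(t) = b_1 + 2c_1·(t - 2) + 3d_1·(t - 2)² with b_1 = Δ_1 - h_1(2M_1 + M_2)/6 = 11/20, c_1 = M_1/2 = 33/10, d_1 = (M_2 - M_1)/(6h_1) = -149/180. So S'(2) = 11/20.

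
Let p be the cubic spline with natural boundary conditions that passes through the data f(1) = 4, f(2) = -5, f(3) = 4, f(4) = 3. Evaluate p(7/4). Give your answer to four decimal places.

-4.5438

Put m_i = p'' at the i-th knot. Here h = (1, 1, 1) and Δ = (-9, 9, -1), so the interior equations h_(i-1)·m_(i-1) + 2(h_(i-1)+h_i)·m_i + h_i·m_(i+1) = 6(Δ_i − Δ_(i-1)) read
  1·m_0 + 4·m_1 + 1·m_2 = 6(Δ_1 - Δ_0) = 108
  1·m_1 + 4·m_2 + 1·m_3 = 6(Δ_2 - Δ_1) = -60
Natural end conditions: m_0 = m_3 = 0.
Hence m_0 = 0, m_1 = 164/5, m_2 = -116/5, m_3 = 0.
On [1, 2], p(t) = 4 - 217/15·(t - 1) + 0·(t - 1)² + 82/15·(t - 1)³.
With (t - 1) = 3/4: p(7/4) = -727/160.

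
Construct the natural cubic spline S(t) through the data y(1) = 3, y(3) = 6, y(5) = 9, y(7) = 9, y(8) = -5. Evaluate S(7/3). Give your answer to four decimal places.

5.1716

With M_i denoting the second derivative at x_i, h_i = 2, 2, 2, 1, and Δ_i = (y_(i+1) − y_i)/h_i = 3/2, 3/2, 0, -14:
  2·M_0 + 8·M_1 + 2·M_2 = 6(Δ_1 - Δ_0) = 0
  2·M_1 + 8·M_2 + 2·M_3 = 6(Δ_2 - Δ_1) = -9
  2·M_2 + 6·M_3 + 1·M_4 = 6(Δ_3 - Δ_2) = -84
Natural end conditions: M_0 = M_4 = 0.
Solving: M_0 = 0, M_1 = -57/82, M_2 = 114/41, M_3 = -612/41, M_4 = 0.
On [1, 3], S(t) = 3 + 71/41·(t - 1) + 0·(t - 1)² - 19/328·(t - 1)³.
With (t - 1) = 4/3: S(7/3) = 5725/1107.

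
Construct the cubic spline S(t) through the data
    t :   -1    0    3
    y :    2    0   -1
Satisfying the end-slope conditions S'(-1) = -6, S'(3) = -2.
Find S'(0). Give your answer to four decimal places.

0.1250

With σ_i denoting the second derivative at x_i, h_i = 1, 3, and Δ_i = (y_(i+1) − y_i)/h_i = -2, -1/3:
  1·σ_0 + 8·σ_1 + 3·σ_2 = 6(Δ_1 - Δ_0) = 10
Clamped end conditions give two more equations: 2h_0·σ_0 + h_0·σ_1 = 6(Δ_0 - S'(-1)) = 24 and h_1·σ_1 + 2h_1·σ_2 = 6(S'(3) - Δ_1) = -10.
Solving the tridiagonal system: σ_0 = 47/4, σ_1 = 1/2, σ_2 = -23/12.
On [0, 3], S'(t) = b_1 + 2c_1·t + 3d_1·t² with b_1 = Δ_1 - h_1(2σ_1 + σ_2)/6 = 1/8, c_1 = σ_1/2 = 1/4, d_1 = (σ_2 - σ_1)/(6h_1) = -29/216. So S'(0) = 1/8.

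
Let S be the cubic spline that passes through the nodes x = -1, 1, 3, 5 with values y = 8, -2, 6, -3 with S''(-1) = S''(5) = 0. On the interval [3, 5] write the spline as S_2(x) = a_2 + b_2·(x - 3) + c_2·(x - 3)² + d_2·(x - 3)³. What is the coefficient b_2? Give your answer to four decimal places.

With m_i denoting the second derivative at x_i, h_i = 2, 2, 2, and Δ_i = (y_(i+1) − y_i)/h_i = -5, 4, -9/2:
  2·m_0 + 8·m_1 + 2·m_2 = 6(Δ_1 - Δ_0) = 54
  2·m_1 + 8·m_2 + 2·m_3 = 6(Δ_2 - Δ_1) = -51
Natural end conditions: m_0 = m_3 = 0.
Hence m_0 = 0, m_1 = 89/10, m_2 = -43/5, m_3 = 0.
On [3, 5], with S_2(x) = a_2 + b_2·(x - 3) + c_2·(x - 3)² + d_2·(x - 3)³: c_2 = m_2/2 = -43/10, d_2 = (m_3 - m_2)/(6h_2) = 43/60, b_2 = Δ_2 - h_2(2m_2 + m_3)/6 = 37/30.

1.2333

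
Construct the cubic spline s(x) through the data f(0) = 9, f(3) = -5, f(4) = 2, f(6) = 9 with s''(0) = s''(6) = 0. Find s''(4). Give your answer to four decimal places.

-5.0638

Put σ_i = s'' at the i-th knot. Here h = (3, 1, 2) and Δ = (-14/3, 7, 7/2), so the interior equations h_(i-1)·σ_(i-1) + 2(h_(i-1)+h_i)·σ_i + h_i·σ_(i+1) = 6(Δ_i − Δ_(i-1)) read
  3·σ_0 + 8·σ_1 + 1·σ_2 = 6(Δ_1 - Δ_0) = 70
  1·σ_1 + 6·σ_2 + 2·σ_3 = 6(Δ_2 - Δ_1) = -21
Natural end conditions: σ_0 = σ_3 = 0.
Forward elimination and back-substitution give σ_0 = 0, σ_1 = 441/47, σ_2 = -238/47, σ_3 = 0.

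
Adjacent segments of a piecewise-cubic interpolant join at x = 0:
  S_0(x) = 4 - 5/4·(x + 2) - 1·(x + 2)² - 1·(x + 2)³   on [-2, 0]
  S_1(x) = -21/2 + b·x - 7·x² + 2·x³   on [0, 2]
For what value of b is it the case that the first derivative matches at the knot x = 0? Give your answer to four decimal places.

S_0'(x) = -5/4 - 2·(x + 2) - 3·(x + 2)², so S_0'(0) = -69/4. On the right, S_1'(0) = b, so b = -69/4.

-17.2500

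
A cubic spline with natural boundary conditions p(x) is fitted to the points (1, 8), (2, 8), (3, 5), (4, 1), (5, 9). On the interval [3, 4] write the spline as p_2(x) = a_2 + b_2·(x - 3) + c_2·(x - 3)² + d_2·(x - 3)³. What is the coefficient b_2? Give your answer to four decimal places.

Let σ_i = p''(x_i). Step sizes h_i = 1, 1, 1, 1; slopes of the chords Δ_i = (y_(i+1) - y_i)/h_i = 0, -3, -4, 8.
  1·σ_0 + 4·σ_1 + 1·σ_2 = 6(Δ_1 - Δ_0) = -18
  1·σ_1 + 4·σ_2 + 1·σ_3 = 6(Δ_2 - Δ_1) = -6
  1·σ_2 + 4·σ_3 + 1·σ_4 = 6(Δ_3 - Δ_2) = 72
Natural end conditions: σ_0 = σ_4 = 0.
Hence σ_0 = 0, σ_1 = -87/28, σ_2 = -39/7, σ_3 = 543/28, σ_4 = 0.
On [3, 4], with p_2(x) = a_2 + b_2·(x - 3) + c_2·(x - 3)² + d_2·(x - 3)³: c_2 = σ_2/2 = -39/14, d_2 = (σ_3 - σ_2)/(6h_2) = 233/56, b_2 = Δ_2 - h_2(2σ_2 + σ_3)/6 = -43/8.

-5.3750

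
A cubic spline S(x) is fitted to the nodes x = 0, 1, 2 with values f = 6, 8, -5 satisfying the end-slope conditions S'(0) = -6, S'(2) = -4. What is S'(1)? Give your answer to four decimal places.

-5.7500

Let σ_i = S''(x_i). Step sizes h_i = 1, 1; slopes of the chords Δ_i = (y_(i+1) - y_i)/h_i = 2, -13.
  1·σ_0 + 4·σ_1 + 1·σ_2 = 6(Δ_1 - Δ_0) = -90
Clamped end conditions give two more equations: 2h_0·σ_0 + h_0·σ_1 = 6(Δ_0 - S'(0)) = 48 and h_1·σ_1 + 2h_1·σ_2 = 6(S'(2) - Δ_1) = 54.
Hence σ_0 = 95/2, σ_1 = -47, σ_2 = 101/2.
On [1, 2], S'(x) = b_1 + 2c_1·(x - 1) + 3d_1·(x - 1)² with b_1 = Δ_1 - h_1(2σ_1 + σ_2)/6 = -23/4, c_1 = σ_1/2 = -47/2, d_1 = (σ_2 - σ_1)/(6h_1) = 65/4. So S'(1) = -23/4.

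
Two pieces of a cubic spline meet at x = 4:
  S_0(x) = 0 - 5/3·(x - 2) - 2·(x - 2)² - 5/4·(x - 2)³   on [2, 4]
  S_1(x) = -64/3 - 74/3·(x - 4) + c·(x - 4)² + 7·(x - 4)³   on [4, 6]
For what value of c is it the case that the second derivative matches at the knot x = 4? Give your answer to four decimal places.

-9.5000

S_0''(x) = -4 - 15/2·(x - 2), so S_0''(4) = -19. On the right, S_1''(4) = 2c, so c = -19/2.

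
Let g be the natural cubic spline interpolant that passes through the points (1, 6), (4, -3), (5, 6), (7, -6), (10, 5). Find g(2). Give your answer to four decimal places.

Write M_i for g''(x_i). With h_i = 3, 1, 2, 3 and divided differences Δ_i = -3, 9, -6, 11/3, the continuity of g' gives the tridiagonal system
  3·M_0 + 8·M_1 + 1·M_2 = 6(Δ_1 - Δ_0) = 72
  1·M_1 + 6·M_2 + 2·M_3 = 6(Δ_2 - Δ_1) = -90
  2·M_2 + 10·M_3 + 3·M_4 = 6(Δ_3 - Δ_2) = 58
Natural end conditions: M_0 = M_4 = 0.
Hence M_0 = 0, M_1 = 2524/219, M_2 = -4424/219, M_3 = 2155/219, M_4 = 0.
On [1, 4], g(t) = 6 - 1919/219·(t - 1) + 0·(t - 1)² + 1262/1971·(t - 1)³.
With (t - 1) = 1: g(2) = -4183/1971.

-2.1223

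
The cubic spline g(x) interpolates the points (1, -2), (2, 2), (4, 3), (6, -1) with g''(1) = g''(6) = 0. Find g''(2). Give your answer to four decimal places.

Put σ_i = g'' at the i-th knot. Here h = (1, 2, 2) and Δ = (4, 1/2, -2), so the interior equations h_(i-1)·σ_(i-1) + 2(h_(i-1)+h_i)·σ_i + h_i·σ_(i+1) = 6(Δ_i − Δ_(i-1)) read
  1·σ_0 + 6·σ_1 + 2·σ_2 = 6(Δ_1 - Δ_0) = -21
  2·σ_1 + 8·σ_2 + 2·σ_3 = 6(Δ_2 - Δ_1) = -15
Natural end conditions: σ_0 = σ_3 = 0.
Forward elimination and back-substitution give σ_0 = 0, σ_1 = -69/22, σ_2 = -12/11, σ_3 = 0.

-3.1364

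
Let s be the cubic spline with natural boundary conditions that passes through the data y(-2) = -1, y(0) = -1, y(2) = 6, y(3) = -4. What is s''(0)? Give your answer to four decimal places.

6.5455

Let m_i = s''(x_i). Step sizes h_i = 2, 2, 1; slopes of the chords Δ_i = (y_(i+1) - y_i)/h_i = 0, 7/2, -10.
  2·m_0 + 8·m_1 + 2·m_2 = 6(Δ_1 - Δ_0) = 21
  2·m_1 + 6·m_2 + 1·m_3 = 6(Δ_2 - Δ_1) = -81
Natural end conditions: m_0 = m_3 = 0.
Forward elimination and back-substitution give m_0 = 0, m_1 = 72/11, m_2 = -345/22, m_3 = 0.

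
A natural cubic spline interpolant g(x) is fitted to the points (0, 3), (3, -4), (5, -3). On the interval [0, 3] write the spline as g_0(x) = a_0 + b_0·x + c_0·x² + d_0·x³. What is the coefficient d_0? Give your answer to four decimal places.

0.0944

Let σ_i = g''(x_i). Step sizes h_i = 3, 2; slopes of the chords Δ_i = (y_(i+1) - y_i)/h_i = -7/3, 1/2.
  3·σ_0 + 10·σ_1 + 2·σ_2 = 6(Δ_1 - Δ_0) = 17
Natural end conditions: σ_0 = σ_2 = 0.
Solving: σ_0 = 0, σ_1 = 17/10, σ_2 = 0.
On [0, 3], with g_0(x) = a_0 + b_0·x + c_0·x² + d_0·x³: c_0 = σ_0/2 = 0, d_0 = (σ_1 - σ_0)/(6h_0) = 17/180, b_0 = Δ_0 - h_0(2σ_0 + σ_1)/6 = -191/60.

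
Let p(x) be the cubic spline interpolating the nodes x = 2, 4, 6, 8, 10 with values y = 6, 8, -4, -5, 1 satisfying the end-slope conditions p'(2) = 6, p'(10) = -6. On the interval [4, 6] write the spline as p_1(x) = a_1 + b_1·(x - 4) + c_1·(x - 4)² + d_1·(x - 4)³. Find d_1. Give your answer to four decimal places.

0.7433

Put σ_i = p'' at the i-th knot. Here h = (2, 2, 2, 2) and Δ = (1, -6, -1/2, 3), so the interior equations h_(i-1)·σ_(i-1) + 2(h_(i-1)+h_i)·σ_i + h_i·σ_(i+1) = 6(Δ_i − Δ_(i-1)) read
  2·σ_0 + 8·σ_1 + 2·σ_2 = 6(Δ_1 - Δ_0) = -42
  2·σ_1 + 8·σ_2 + 2·σ_3 = 6(Δ_2 - Δ_1) = 33
  2·σ_2 + 8·σ_3 + 2·σ_4 = 6(Δ_3 - Δ_2) = 21
Clamped end conditions give two more equations: 2h_0·σ_0 + h_0·σ_1 = 6(Δ_0 - p'(2)) = -30 and h_3·σ_3 + 2h_3·σ_4 = 6(p'(10) - Δ_3) = -54.
Forward elimination and back-substitution give σ_0 = -561/112, σ_1 = -279/56, σ_2 = 63/16, σ_3 = 321/56, σ_4 = -1833/112.
On [4, 6], with p_1(x) = a_1 + b_1·(x - 4) + c_1·(x - 4)² + d_1·(x - 4)³: c_1 = σ_1/2 = -279/112, d_1 = (σ_2 - σ_1)/(6h_1) = 333/448, b_1 = Δ_1 - h_1(2σ_1 + σ_2)/6 = -447/112.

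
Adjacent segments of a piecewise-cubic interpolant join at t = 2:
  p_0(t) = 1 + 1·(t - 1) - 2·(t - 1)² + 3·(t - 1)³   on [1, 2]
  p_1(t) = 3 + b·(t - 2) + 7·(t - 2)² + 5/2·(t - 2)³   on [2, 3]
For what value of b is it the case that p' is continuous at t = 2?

p_0'(t) = 1 - 4·(t - 1) + 9·(t - 1)², so p_0'(2) = 6. On the right, p_1'(2) = b, so b = 6.

6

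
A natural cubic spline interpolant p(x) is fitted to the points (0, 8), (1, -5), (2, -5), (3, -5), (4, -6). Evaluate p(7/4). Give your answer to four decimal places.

Let M_i = p''(x_i). Step sizes h_i = 1, 1, 1, 1; slopes of the chords Δ_i = (y_(i+1) - y_i)/h_i = -13, 0, 0, -1.
  1·M_0 + 4·M_1 + 1·M_2 = 6(Δ_1 - Δ_0) = 78
  1·M_1 + 4·M_2 + 1·M_3 = 6(Δ_2 - Δ_1) = 0
  1·M_2 + 4·M_3 + 1·M_4 = 6(Δ_3 - Δ_2) = -6
Natural end conditions: M_0 = M_4 = 0.
Forward elimination and back-substitution give M_0 = 0, M_1 = 291/14, M_2 = -36/7, M_3 = -3/14, M_4 = 0.
On [1, 2], p(x) = -5 - 85/14·(x - 1) + 291/28·(x - 1)² - 121/28·(x - 1)³.
With (x - 1) = 3/4: p(7/4) = -9911/1792.

-5.5307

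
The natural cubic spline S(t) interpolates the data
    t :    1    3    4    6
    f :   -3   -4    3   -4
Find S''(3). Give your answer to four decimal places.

Let σ_i = S''(x_i). Step sizes h_i = 2, 1, 2; slopes of the chords Δ_i = (y_(i+1) - y_i)/h_i = -1/2, 7, -7/2.
  2·σ_0 + 6·σ_1 + 1·σ_2 = 6(Δ_1 - Δ_0) = 45
  1·σ_1 + 6·σ_2 + 2·σ_3 = 6(Δ_2 - Δ_1) = -63
Natural end conditions: σ_0 = σ_3 = 0.
Solving the tridiagonal system: σ_0 = 0, σ_1 = 333/35, σ_2 = -423/35, σ_3 = 0.

9.5143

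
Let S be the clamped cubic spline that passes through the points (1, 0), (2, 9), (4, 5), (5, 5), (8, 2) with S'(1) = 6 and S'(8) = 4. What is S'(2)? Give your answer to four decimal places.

6.3361

With m_i denoting the second derivative at x_i, h_i = 1, 2, 1, 3, and Δ_i = (y_(i+1) − y_i)/h_i = 9, -2, 0, -1:
  1·m_0 + 6·m_1 + 2·m_2 = 6(Δ_1 - Δ_0) = -66
  2·m_1 + 6·m_2 + 1·m_3 = 6(Δ_2 - Δ_1) = 12
  1·m_2 + 8·m_3 + 3·m_4 = 6(Δ_3 - Δ_2) = -6
Clamped end conditions give two more equations: 2h_0·m_0 + h_0·m_1 = 6(Δ_0 - S'(1)) = 18 and h_3·m_3 + 2h_3·m_4 = 6(S'(8) - Δ_3) = 30.
Forward elimination and back-substitution give m_0 = 1057/61, m_1 = -1016/61, m_2 = 1013/122, m_3 = -275/61, m_4 = 885/122.
On [2, 4], S'(t) = b_1 + 2c_1·(t - 2) + 3d_1·(t - 2)² with b_1 = Δ_1 - h_1(2m_1 + m_2)/6 = 773/122, c_1 = m_1/2 = -508/61, d_1 = (m_2 - m_1)/(6h_1) = 1015/488. So S'(2) = 773/122.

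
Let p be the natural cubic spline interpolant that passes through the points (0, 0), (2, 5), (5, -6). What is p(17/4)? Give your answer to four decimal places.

Put M_i = p'' at the i-th knot. Here h = (2, 3) and Δ = (5/2, -11/3), so the interior equations h_(i-1)·M_(i-1) + 2(h_(i-1)+h_i)·M_i + h_i·M_(i+1) = 6(Δ_i − Δ_(i-1)) read
  2·M_0 + 10·M_1 + 3·M_2 = 6(Δ_1 - Δ_0) = -37
Natural end conditions: M_0 = M_2 = 0.
Forward elimination and back-substitution give M_0 = 0, M_1 = -37/10, M_2 = 0.
On [2, 5], p(t) = 5 + 1/30·(t - 2) - 37/20·(t - 2)² + 37/180·(t - 2)³.
With (t - 2) = 9/4: p(17/4) = -499/256.

-1.9492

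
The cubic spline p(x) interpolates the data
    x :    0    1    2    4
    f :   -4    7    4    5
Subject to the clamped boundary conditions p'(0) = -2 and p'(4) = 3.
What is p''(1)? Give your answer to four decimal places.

-38.0909

Put m_i = p'' at the i-th knot. Here h = (1, 1, 2) and Δ = (11, -3, 1/2), so the interior equations h_(i-1)·m_(i-1) + 2(h_(i-1)+h_i)·m_i + h_i·m_(i+1) = 6(Δ_i − Δ_(i-1)) read
  1·m_0 + 4·m_1 + 1·m_2 = 6(Δ_1 - Δ_0) = -84
  1·m_1 + 6·m_2 + 2·m_3 = 6(Δ_2 - Δ_1) = 21
Clamped end conditions give two more equations: 2h_0·m_0 + h_0·m_1 = 6(Δ_0 - p'(0)) = 78 and h_2·m_2 + 2h_2·m_3 = 6(p'(4) - Δ_2) = 15.
Hence m_0 = 1277/22, m_1 = -419/11, m_2 = 227/22, m_3 = -31/22.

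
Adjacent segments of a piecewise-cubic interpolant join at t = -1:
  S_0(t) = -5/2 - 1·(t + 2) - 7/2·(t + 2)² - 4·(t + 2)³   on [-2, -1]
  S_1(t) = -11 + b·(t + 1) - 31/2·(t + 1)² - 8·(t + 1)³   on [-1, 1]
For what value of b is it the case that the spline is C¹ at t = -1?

S_0'(t) = -1 - 7·(t + 2) - 12·(t + 2)², so S_0'(-1) = -20. On the right, S_1'(-1) = b, so b = -20.

-20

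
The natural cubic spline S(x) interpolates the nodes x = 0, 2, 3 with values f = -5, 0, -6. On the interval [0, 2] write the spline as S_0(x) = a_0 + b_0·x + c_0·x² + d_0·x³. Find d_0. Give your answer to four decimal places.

-0.7083

Write M_i for S''(x_i). With h_i = 2, 1 and divided differences Δ_i = 5/2, -6, the continuity of S' gives the tridiagonal system
  2·M_0 + 6·M_1 + 1·M_2 = 6(Δ_1 - Δ_0) = -51
Natural end conditions: M_0 = M_2 = 0.
Solving: M_0 = 0, M_1 = -17/2, M_2 = 0.
On [0, 2], with S_0(x) = a_0 + b_0·x + c_0·x² + d_0·x³: c_0 = M_0/2 = 0, d_0 = (M_1 - M_0)/(6h_0) = -17/24, b_0 = Δ_0 - h_0(2M_0 + M_1)/6 = 16/3.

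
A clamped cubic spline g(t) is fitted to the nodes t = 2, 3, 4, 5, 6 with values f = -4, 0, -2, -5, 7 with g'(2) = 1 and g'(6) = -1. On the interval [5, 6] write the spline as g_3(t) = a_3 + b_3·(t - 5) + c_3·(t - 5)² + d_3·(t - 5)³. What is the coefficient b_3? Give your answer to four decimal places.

Write m_i for g''(x_i). With h_i = 1, 1, 1, 1 and divided differences Δ_i = 4, -2, -3, 12, the continuity of g' gives the tridiagonal system
  1·m_0 + 4·m_1 + 1·m_2 = 6(Δ_1 - Δ_0) = -36
  1·m_1 + 4·m_2 + 1·m_3 = 6(Δ_2 - Δ_1) = -6
  1·m_2 + 4·m_3 + 1·m_4 = 6(Δ_3 - Δ_2) = 90
Clamped end conditions give two more equations: 2h_0·m_0 + h_0·m_1 = 6(Δ_0 - g'(2)) = 18 and h_3·m_3 + 2h_3·m_4 = 6(g'(6) - Δ_3) = -78.
Forward elimination and back-substitution give m_0 = 397/28, m_1 = -145/14, m_2 = -35/4, m_3 = 551/14, m_4 = -1643/28.
On [5, 6], with g_3(t) = a_3 + b_3·(t - 5) + c_3·(t - 5)² + d_3·(t - 5)³: c_3 = m_3/2 = 551/28, d_3 = (m_4 - m_3)/(6h_3) = -915/56, b_3 = Δ_3 - h_3(2m_3 + m_4)/6 = 485/56.

8.6607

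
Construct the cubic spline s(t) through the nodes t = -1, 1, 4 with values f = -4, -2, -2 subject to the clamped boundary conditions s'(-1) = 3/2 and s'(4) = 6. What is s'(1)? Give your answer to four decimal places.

-0.7500

Let M_i = s''(x_i). Step sizes h_i = 2, 3; slopes of the chords Δ_i = (y_(i+1) - y_i)/h_i = 1, 0.
  2·M_0 + 10·M_1 + 3·M_2 = 6(Δ_1 - Δ_0) = -6
Clamped end conditions give two more equations: 2h_0·M_0 + h_0·M_1 = 6(Δ_0 - s'(-1)) = -3 and h_1·M_1 + 2h_1·M_2 = 6(s'(4) - Δ_1) = 36.
Hence M_0 = 3/4, M_1 = -3, M_2 = 15/2.
On [1, 4], s'(t) = b_1 + 2c_1·(t - 1) + 3d_1·(t - 1)² with b_1 = Δ_1 - h_1(2M_1 + M_2)/6 = -3/4, c_1 = M_1/2 = -3/2, d_1 = (M_2 - M_1)/(6h_1) = 7/12. So s'(1) = -3/4.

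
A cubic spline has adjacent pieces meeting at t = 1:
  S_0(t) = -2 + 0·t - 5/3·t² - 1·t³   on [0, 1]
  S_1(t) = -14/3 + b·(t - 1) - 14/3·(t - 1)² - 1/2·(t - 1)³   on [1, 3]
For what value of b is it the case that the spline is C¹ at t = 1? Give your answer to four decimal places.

S_0'(t) = 0 - 10/3·t - 3·t², so S_0'(1) = -19/3. On the right, S_1'(1) = b, so b = -19/3.

-6.3333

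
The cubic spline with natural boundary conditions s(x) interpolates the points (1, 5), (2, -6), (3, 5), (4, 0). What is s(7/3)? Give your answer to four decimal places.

Put m_i = s'' at the i-th knot. Here h = (1, 1, 1) and Δ = (-11, 11, -5), so the interior equations h_(i-1)·m_(i-1) + 2(h_(i-1)+h_i)·m_i + h_i·m_(i+1) = 6(Δ_i − Δ_(i-1)) read
  1·m_0 + 4·m_1 + 1·m_2 = 6(Δ_1 - Δ_0) = 132
  1·m_1 + 4·m_2 + 1·m_3 = 6(Δ_2 - Δ_1) = -96
Natural end conditions: m_0 = m_3 = 0.
Forward elimination and back-substitution give m_0 = 0, m_1 = 208/5, m_2 = -172/5, m_3 = 0.
On [2, 3], s(x) = -6 + 43/15·(x - 2) + 104/5·(x - 2)² - 38/3·(x - 2)³.
With (x - 2) = 1/3: s(7/3) = -1297/405.

-3.2025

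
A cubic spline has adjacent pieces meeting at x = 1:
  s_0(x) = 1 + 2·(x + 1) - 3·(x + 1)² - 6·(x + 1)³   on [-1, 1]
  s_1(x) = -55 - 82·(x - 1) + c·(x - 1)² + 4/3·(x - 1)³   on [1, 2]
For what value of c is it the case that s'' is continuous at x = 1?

s_0''(x) = -6 - 36·(x + 1), so s_0''(1) = -78. On the right, s_1''(1) = 2c, so c = -39.

-39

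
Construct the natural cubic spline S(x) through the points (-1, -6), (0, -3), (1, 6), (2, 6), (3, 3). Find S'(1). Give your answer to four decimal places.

5.6250

With m_i denoting the second derivative at x_i, h_i = 1, 1, 1, 1, and Δ_i = (y_(i+1) − y_i)/h_i = 3, 9, 0, -3:
  1·m_0 + 4·m_1 + 1·m_2 = 6(Δ_1 - Δ_0) = 36
  1·m_1 + 4·m_2 + 1·m_3 = 6(Δ_2 - Δ_1) = -54
  1·m_2 + 4·m_3 + 1·m_4 = 6(Δ_3 - Δ_2) = -18
Natural end conditions: m_0 = m_4 = 0.
Solving: m_0 = 0, m_1 = 369/28, m_2 = -117/7, m_3 = -9/28, m_4 = 0.
On [1, 2], S'(x) = b_2 + 2c_2·(x - 1) + 3d_2·(x - 1)² with b_2 = Δ_2 - h_2(2m_2 + m_3)/6 = 45/8, c_2 = m_2/2 = -117/14, d_2 = (m_3 - m_2)/(6h_2) = 153/56. So S'(1) = 45/8.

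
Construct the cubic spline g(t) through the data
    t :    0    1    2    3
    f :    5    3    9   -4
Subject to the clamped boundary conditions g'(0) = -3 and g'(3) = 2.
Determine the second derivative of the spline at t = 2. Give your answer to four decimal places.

Let M_i = g''(x_i). Step sizes h_i = 1, 1, 1; slopes of the chords Δ_i = (y_(i+1) - y_i)/h_i = -2, 6, -13.
  1·M_0 + 4·M_1 + 1·M_2 = 6(Δ_1 - Δ_0) = 48
  1·M_1 + 4·M_2 + 1·M_3 = 6(Δ_2 - Δ_1) = -114
Clamped end conditions give two more equations: 2h_0·M_0 + h_0·M_1 = 6(Δ_0 - g'(0)) = 6 and h_2·M_2 + 2h_2·M_3 = 6(g'(3) - Δ_2) = 90.
Solving: M_0 = -166/15, M_1 = 422/15, M_2 = -802/15, M_3 = 1076/15.

-53.4667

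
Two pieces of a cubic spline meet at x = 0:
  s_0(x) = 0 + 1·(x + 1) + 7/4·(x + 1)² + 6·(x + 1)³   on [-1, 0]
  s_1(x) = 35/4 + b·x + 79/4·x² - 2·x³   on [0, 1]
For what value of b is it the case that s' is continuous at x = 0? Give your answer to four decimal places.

22.5000

s_0'(x) = 1 + 7/2·(x + 1) + 18·(x + 1)², so s_0'(0) = 45/2. On the right, s_1'(0) = b, so b = 45/2.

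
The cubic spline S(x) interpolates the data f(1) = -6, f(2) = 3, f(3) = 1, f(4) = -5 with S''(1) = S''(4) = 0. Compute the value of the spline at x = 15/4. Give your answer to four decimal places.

-3.4219

Let M_i = S''(x_i). Step sizes h_i = 1, 1, 1; slopes of the chords Δ_i = (y_(i+1) - y_i)/h_i = 9, -2, -6.
  1·M_0 + 4·M_1 + 1·M_2 = 6(Δ_1 - Δ_0) = -66
  1·M_1 + 4·M_2 + 1·M_3 = 6(Δ_2 - Δ_1) = -24
Natural end conditions: M_0 = M_3 = 0.
Solving the tridiagonal system: M_0 = 0, M_1 = -16, M_2 = -2, M_3 = 0.
On [3, 4], S(x) = 1 - 16/3·(x - 3) - 1·(x - 3)² + 1/3·(x - 3)³.
With (x - 3) = 3/4: S(15/4) = -219/64.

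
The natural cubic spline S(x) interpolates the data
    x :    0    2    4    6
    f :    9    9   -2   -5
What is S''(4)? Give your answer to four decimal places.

4.3000

With M_i denoting the second derivative at x_i, h_i = 2, 2, 2, and Δ_i = (y_(i+1) − y_i)/h_i = 0, -11/2, -3/2:
  2·M_0 + 8·M_1 + 2·M_2 = 6(Δ_1 - Δ_0) = -33
  2·M_1 + 8·M_2 + 2·M_3 = 6(Δ_2 - Δ_1) = 24
Natural end conditions: M_0 = M_3 = 0.
Hence M_0 = 0, M_1 = -26/5, M_2 = 43/10, M_3 = 0.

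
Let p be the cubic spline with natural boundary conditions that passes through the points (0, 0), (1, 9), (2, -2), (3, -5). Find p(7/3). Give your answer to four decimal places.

-4.2840

With σ_i denoting the second derivative at x_i, h_i = 1, 1, 1, and Δ_i = (y_(i+1) − y_i)/h_i = 9, -11, -3:
  1·σ_0 + 4·σ_1 + 1·σ_2 = 6(Δ_1 - Δ_0) = -120
  1·σ_1 + 4·σ_2 + 1·σ_3 = 6(Δ_2 - Δ_1) = 48
Natural end conditions: σ_0 = σ_3 = 0.
Hence σ_0 = 0, σ_1 = -176/5, σ_2 = 104/5, σ_3 = 0.
On [2, 3], p(x) = -2 - 149/15·(x - 2) + 52/5·(x - 2)² - 52/15·(x - 2)³.
With (x - 2) = 1/3: p(7/3) = -347/81.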